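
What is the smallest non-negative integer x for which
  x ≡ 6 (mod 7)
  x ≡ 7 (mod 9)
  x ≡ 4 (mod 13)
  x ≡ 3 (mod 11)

5074

The moduli are pairwise coprime; N = 7·9·13·11 = 9009.
N/7 = 1287; 1287 ≡ 6 (mod 7); 6·6 ≡ 1, so inverse 6.
N/9 = 1001; 1001 ≡ 2 (mod 9); 2·5 ≡ 1, so inverse 5.
N/13 = 693; 693 ≡ 4 (mod 13); 4·10 ≡ 1, so inverse 10.
N/11 = 819; 819 ≡ 5 (mod 11); 5·9 ≡ 1, so inverse 9.
x ≡ 6·1287·6 + 7·1001·5 + 4·693·10 + 3·819·9 = 131200.
131200 mod 9009 = 5074.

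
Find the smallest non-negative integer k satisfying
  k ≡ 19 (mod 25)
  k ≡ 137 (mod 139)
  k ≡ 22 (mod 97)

196544

The moduli are pairwise coprime; N = 25·139·97 = 337075.
N/25 = 13483; 13483 ≡ 8 (mod 25); 8·22 ≡ 1, so inverse 22.
N/139 = 2425; 2425 ≡ 62 (mod 139); 62·74 ≡ 1, so inverse 74.
N/97 = 3475; 3475 ≡ 80 (mod 97); 80·57 ≡ 1, so inverse 57.
k ≡ 19·13483·22 + 137·2425·74 + 22·3475·57 = 34578194.
34578194 mod 337075 = 196544.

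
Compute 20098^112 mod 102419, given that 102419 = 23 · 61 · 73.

Mod 23: 20098 ≡ 19; by Fermat, exponent reduces to 112 mod 22 = 2; 19^2 ≡ 16 (mod 23).
Mod 61: 20098 ≡ 29; by Fermat, exponent reduces to 112 mod 60 = 52; 29^52 ≡ 47 (mod 61).
Mod 73: 20098 ≡ 23; by Fermat, exponent reduces to 112 mod 72 = 40; 23^40 ≡ 32 (mod 73).
Combine by CRT: x ≡ 16 (mod 23), x ≡ 47 (mod 61), x ≡ 32 (mod 73) ⇒ x ≡ 70258 (mod 102419).

70258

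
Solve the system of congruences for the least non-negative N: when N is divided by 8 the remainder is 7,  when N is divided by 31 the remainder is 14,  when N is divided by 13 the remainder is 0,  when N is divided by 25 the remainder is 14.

36439

The moduli are pairwise coprime; M = 8·31·13·25 = 80600.
M/8 = 10075; 10075 ≡ 3 (mod 8); 3·3 ≡ 1, so inverse 3.
M/31 = 2600; 2600 ≡ 27 (mod 31); 27·23 ≡ 1, so inverse 23.
M/13 = 6200; 6200 ≡ 12 (mod 13); 12·12 ≡ 1, so inverse 12.
M/25 = 3224; 3224 ≡ 24 (mod 25); 24·24 ≡ 1, so inverse 24.
N ≡ 7·10075·3 + 14·2600·23 + 0·6200·12 + 14·3224·24 = 2132039.
2132039 mod 80600 = 36439.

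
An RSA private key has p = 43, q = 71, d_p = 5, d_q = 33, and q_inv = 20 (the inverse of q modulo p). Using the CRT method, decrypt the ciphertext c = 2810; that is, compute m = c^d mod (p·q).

m₁ = c^(d_p) mod p: c ≡ 15 (mod 43), and 15^5 mod 43 = 38.
m₂ = c^(d_q) mod q: c ≡ 41 (mod 71), and 41^33 mod 71 = 34.
h = q_inv·(m₁ − m₂) mod p = 20·(38 − 34) mod 43 = 37.
m = m₂ + h·q = 34 + 37·71 = 2661.

2661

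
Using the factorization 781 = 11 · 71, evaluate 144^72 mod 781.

430

Mod 11: 144 ≡ 1; by Fermat, exponent reduces to 72 mod 10 = 2; 1^2 ≡ 1 (mod 11).
Mod 71: 144 ≡ 2; by Fermat, exponent reduces to 72 mod 70 = 2; 2^2 ≡ 4 (mod 71).
Combine by CRT: x ≡ 1 (mod 11), x ≡ 4 (mod 71) ⇒ x ≡ 430 (mod 781).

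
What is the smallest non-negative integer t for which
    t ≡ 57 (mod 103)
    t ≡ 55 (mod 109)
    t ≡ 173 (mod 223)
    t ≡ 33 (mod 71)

The moduli are pairwise coprime; N = 103·109·223·71 = 177757091.
N/103 = 1725797; 1725797 ≡ 32 (mod 103); 32·29 ≡ 1, so inverse 29.
N/109 = 1630799; 1630799 ≡ 50 (mod 109); 50·24 ≡ 1, so inverse 24.
N/223 = 797117; 797117 ≡ 115 (mod 223); 115·64 ≡ 1, so inverse 64.
N/71 = 2503621; 2503621 ≡ 19 (mod 71); 19·15 ≡ 1, so inverse 15.
t ≡ 57·1725797·29 + 55·1630799·24 + 173·797117·64 + 33·2503621·15 = 15070368940.
15070368940 mod 177757091 = 138773296.

138773296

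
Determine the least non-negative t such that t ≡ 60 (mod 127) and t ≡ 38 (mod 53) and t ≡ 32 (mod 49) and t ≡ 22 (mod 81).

The moduli are pairwise coprime; N = 127·53·49·81 = 26715339.
N/127 = 210357; 210357 ≡ 45 (mod 127); 45·48 ≡ 1, so inverse 48.
N/53 = 504063; 504063 ≡ 33 (mod 53); 33·45 ≡ 1, so inverse 45.
N/49 = 545211; 545211 ≡ 37 (mod 49); 37·4 ≡ 1, so inverse 4.
N/81 = 329819; 329819 ≡ 68 (mod 81); 68·56 ≡ 1, so inverse 56.
t ≡ 60·210357·48 + 38·504063·45 + 32·545211·4 + 22·329819·56 = 1943899906.
1943899906 mod 26715339 = 20395498.

20395498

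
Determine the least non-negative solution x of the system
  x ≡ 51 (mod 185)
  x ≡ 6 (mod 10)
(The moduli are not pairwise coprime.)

Combine the congruences pairwise.
gcd(185, 10) = 5 and 5 | (6 − 51), so the pair is consistent; merging gives x ≡ 236 (mod 370), where 370 = lcm(185, 10).
The solution is unique modulo lcm(185, 10) = 370.

236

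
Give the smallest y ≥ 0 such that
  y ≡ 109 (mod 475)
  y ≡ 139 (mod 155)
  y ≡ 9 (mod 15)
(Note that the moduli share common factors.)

30984

gcd(475, 155) = 5 and 5 | (139 − 109), so the pair is consistent; merging gives y ≡ 1534 (mod 14725), where 14725 = lcm(475, 155).
gcd(14725, 15) = 5 and 5 | (9 − 1534), so the pair is consistent; merging gives y ≡ 30984 (mod 44175), where 44175 = lcm(14725, 15).
The solution is unique modulo lcm(475, 155, 15) = 44175.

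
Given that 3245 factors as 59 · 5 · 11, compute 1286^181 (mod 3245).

Mod 59: 1286 ≡ 47; by Fermat, exponent reduces to 181 mod 58 = 7; 47^7 ≡ 13 (mod 59).
Mod 5: 1286 ≡ 1; by Fermat, exponent reduces to 181 mod 4 = 1; 1^1 ≡ 1 (mod 5).
Mod 11: 1286 ≡ 10; by Fermat, exponent reduces to 181 mod 10 = 1; 10^1 ≡ 10 (mod 11).
Combine by CRT: x ≡ 13 (mod 59), x ≡ 1 (mod 5), x ≡ 10 (mod 11) ⇒ x ≡ 131 (mod 3245).

131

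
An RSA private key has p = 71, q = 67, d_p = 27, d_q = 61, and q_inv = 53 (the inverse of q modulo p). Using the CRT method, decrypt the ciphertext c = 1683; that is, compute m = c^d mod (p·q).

3444

m₁ = c^(d_p) mod p: c ≡ 50 (mod 71), and 50^27 mod 71 = 36.
m₂ = c^(d_q) mod q: c ≡ 8 (mod 67), and 8^61 mod 67 = 27.
h = q_inv·(m₁ − m₂) mod p = 53·(36 − 27) mod 71 = 51.
m = m₂ + h·q = 27 + 51·67 = 3444.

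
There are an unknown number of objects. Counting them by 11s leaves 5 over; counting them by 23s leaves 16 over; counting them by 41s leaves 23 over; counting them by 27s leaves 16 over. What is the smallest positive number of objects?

259594

From N ≡ 5 (mod 11) write N = 5 + 11t. Substituting into N ≡ 16 (mod 23) gives 11t ≡ 11 (mod 23), and since 11⁻¹ ≡ 21 (mod 23), t ≡ 1. Hence N ≡ 5 + 11·1 = 16 (mod 253).
From N ≡ 16 (mod 253) write N = 16 + 253t. Substituting into N ≡ 23 (mod 41) gives 253t ≡ 7 (mod 41), and since 7⁻¹ ≡ 6 (mod 41), t ≡ 1. Hence N ≡ 16 + 253·1 = 269 (mod 10373).
From N ≡ 269 (mod 10373) write N = 269 + 10373t. Substituting into N ≡ 16 (mod 27) gives 10373t ≡ 17 (mod 27), and since 5⁻¹ ≡ 11 (mod 27), t ≡ 25. Hence N ≡ 269 + 10373·25 = 259594 (mod 280071).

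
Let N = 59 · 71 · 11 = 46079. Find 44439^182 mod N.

Mod 59: 44439 ≡ 12; by Fermat, exponent reduces to 182 mod 58 = 8; 12^8 ≡ 21 (mod 59).
Mod 71: 44439 ≡ 64; by Fermat, exponent reduces to 182 mod 70 = 42; 64^42 ≡ 57 (mod 71).
Mod 11: 44439 ≡ 10; by Fermat, exponent reduces to 182 mod 10 = 2; 10^2 ≡ 1 (mod 11).
Combine by CRT: x ≡ 21 (mod 59), x ≡ 57 (mod 71), x ≡ 1 (mod 11) ⇒ x ≡ 16600 (mod 46079).

16600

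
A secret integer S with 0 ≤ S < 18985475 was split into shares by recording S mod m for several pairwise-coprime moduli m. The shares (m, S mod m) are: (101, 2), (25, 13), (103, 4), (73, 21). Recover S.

The moduli are pairwise coprime; N = 101·25·103·73 = 18985475.
N/101 = 187975; 187975 ≡ 14 (mod 101); 14·65 ≡ 1, so inverse 65.
N/25 = 759419; 759419 ≡ 19 (mod 25); 19·4 ≡ 1, so inverse 4.
N/103 = 184325; 184325 ≡ 58 (mod 103); 58·16 ≡ 1, so inverse 16.
N/73 = 260075; 260075 ≡ 49 (mod 73); 49·3 ≡ 1, so inverse 3.
S ≡ 2·187975·65 + 13·759419·4 + 4·184325·16 + 21·260075·3 = 92108063.
92108063 mod 18985475 = 16166163.

16166163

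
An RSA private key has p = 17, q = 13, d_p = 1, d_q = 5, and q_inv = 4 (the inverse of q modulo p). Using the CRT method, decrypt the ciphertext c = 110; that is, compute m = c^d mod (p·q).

m₁ = c^(d_p) mod p: c ≡ 8 (mod 17), and 8^1 mod 17 = 8.
m₂ = c^(d_q) mod q: c ≡ 6 (mod 13), and 6^5 mod 13 = 2.
h = q_inv·(m₁ − m₂) mod p = 4·(8 − 2) mod 17 = 7.
m = m₂ + h·q = 2 + 7·13 = 93.

93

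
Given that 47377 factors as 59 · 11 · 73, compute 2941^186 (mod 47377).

10047

Mod 59: 2941 ≡ 50; by Fermat, exponent reduces to 186 mod 58 = 12; 50^12 ≡ 17 (mod 59).
Mod 11: 2941 ≡ 4; by Fermat, exponent reduces to 186 mod 10 = 6; 4^6 ≡ 4 (mod 11).
Mod 73: 2941 ≡ 21; by Fermat, exponent reduces to 186 mod 72 = 42; 21^42 ≡ 46 (mod 73).
Combine by CRT: x ≡ 17 (mod 59), x ≡ 4 (mod 11), x ≡ 46 (mod 73) ⇒ x ≡ 10047 (mod 47377).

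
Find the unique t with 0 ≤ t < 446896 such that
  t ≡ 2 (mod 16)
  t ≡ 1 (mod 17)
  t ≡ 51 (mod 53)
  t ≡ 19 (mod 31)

Combine the congruences pairwise.
From t ≡ 2 (mod 16) write t = 2 + 16s. Substituting into t ≡ 1 (mod 17) gives 16s ≡ 16 (mod 17), and since 16⁻¹ ≡ 16 (mod 17), s ≡ 1. Hence t ≡ 2 + 16·1 = 18 (mod 272).
From t ≡ 18 (mod 272) write t = 18 + 272s. Substituting into t ≡ 51 (mod 53) gives 272s ≡ 33 (mod 53), and since 7⁻¹ ≡ 38 (mod 53), s ≡ 35. Hence t ≡ 18 + 272·35 = 9538 (mod 14416).
From t ≡ 9538 (mod 14416) write t = 9538 + 14416s. Substituting into t ≡ 19 (mod 31) gives 14416s ≡ 29 (mod 31), and since 1⁻¹ ≡ 1 (mod 31), s ≡ 29. Hence t ≡ 9538 + 14416·29 = 427602 (mod 446896).

427602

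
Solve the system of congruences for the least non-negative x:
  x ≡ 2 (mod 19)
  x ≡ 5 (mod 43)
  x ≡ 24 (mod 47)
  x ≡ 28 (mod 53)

1037079

The moduli are pairwise coprime; N = 19·43·47·53 = 2035147.
N/19 = 107113; 107113 ≡ 10 (mod 19); 10·2 ≡ 1, so inverse 2.
N/43 = 47329; 47329 ≡ 29 (mod 43); 29·3 ≡ 1, so inverse 3.
N/47 = 43301; 43301 ≡ 14 (mod 47); 14·37 ≡ 1, so inverse 37.
N/53 = 38399; 38399 ≡ 27 (mod 53); 27·2 ≡ 1, so inverse 2.
x ≡ 2·107113·2 + 5·47329·3 + 24·43301·37 + 28·38399·2 = 41740019.
41740019 mod 2035147 = 1037079.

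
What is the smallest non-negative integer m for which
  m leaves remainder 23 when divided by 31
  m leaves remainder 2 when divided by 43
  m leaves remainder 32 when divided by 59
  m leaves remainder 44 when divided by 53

The moduli are pairwise coprime; N = 31·43·59·53 = 4168291.
N/31 = 134461; 134461 ≡ 14 (mod 31); 14·20 ≡ 1, so inverse 20.
N/43 = 96937; 96937 ≡ 15 (mod 43); 15·23 ≡ 1, so inverse 23.
N/59 = 70649; 70649 ≡ 26 (mod 59); 26·25 ≡ 1, so inverse 25.
N/53 = 78647; 78647 ≡ 48 (mod 53); 48·21 ≡ 1, so inverse 21.
m ≡ 23·134461·20 + 2·96937·23 + 32·70649·25 + 44·78647·21 = 195500190.
195500190 mod 4168291 = 3758804.

3758804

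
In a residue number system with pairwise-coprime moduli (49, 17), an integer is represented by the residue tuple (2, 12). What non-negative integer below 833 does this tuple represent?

590

Combine the congruences pairwise.
From x ≡ 2 (mod 49) write x = 2 + 49t. Substituting into x ≡ 12 (mod 17) gives 49t ≡ 10 (mod 17), and since 15⁻¹ ≡ 8 (mod 17), t ≡ 12. Hence x ≡ 2 + 49·12 = 590 (mod 833).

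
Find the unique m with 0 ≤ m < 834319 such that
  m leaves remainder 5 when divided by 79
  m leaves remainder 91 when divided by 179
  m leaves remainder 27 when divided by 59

The moduli are pairwise coprime; N = 79·179·59 = 834319.
N/79 = 10561; 10561 ≡ 54 (mod 79); 54·60 ≡ 1, so inverse 60.
N/179 = 4661; 4661 ≡ 7 (mod 179); 7·128 ≡ 1, so inverse 128.
N/59 = 14141; 14141 ≡ 40 (mod 59); 40·31 ≡ 1, so inverse 31.
m ≡ 5·10561·60 + 91·4661·128 + 27·14141·31 = 69295645.
69295645 mod 834319 = 47168.

47168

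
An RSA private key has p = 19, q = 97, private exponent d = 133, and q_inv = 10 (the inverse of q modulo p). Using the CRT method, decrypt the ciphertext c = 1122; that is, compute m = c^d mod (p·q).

d_p = d mod (p−1) = 133 mod 18 = 7; d_q = d mod (q−1) = 37.
m₁ = c^(d_p) mod p: c ≡ 1 (mod 19), and 1^7 mod 19 = 1.
m₂ = c^(d_q) mod q: c ≡ 55 (mod 97), and 55^37 mod 97 = 69.
h = q_inv·(m₁ − m₂) mod p = 10·(1 − 69) mod 19 = 4.
m = m₂ + h·q = 69 + 4·97 = 457.

457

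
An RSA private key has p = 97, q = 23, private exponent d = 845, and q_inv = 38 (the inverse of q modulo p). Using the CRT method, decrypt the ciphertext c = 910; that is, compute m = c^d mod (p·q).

233

d_p = d mod (p−1) = 845 mod 96 = 77; d_q = d mod (q−1) = 9.
m₁ = c^(d_p) mod p: c ≡ 37 (mod 97), and 37^77 mod 97 = 39.
m₂ = c^(d_q) mod q: c ≡ 13 (mod 23), and 13^9 mod 23 = 3.
h = q_inv·(m₁ − m₂) mod p = 38·(39 − 3) mod 97 = 10.
m = m₂ + h·q = 3 + 10·23 = 233.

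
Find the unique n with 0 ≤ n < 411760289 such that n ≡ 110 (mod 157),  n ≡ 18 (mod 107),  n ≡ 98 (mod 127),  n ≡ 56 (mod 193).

From n ≡ 110 (mod 157) write n = 110 + 157t. Substituting into n ≡ 18 (mod 107) gives 157t ≡ 15 (mod 107), and since 50⁻¹ ≡ 15 (mod 107), t ≡ 11. Hence n ≡ 110 + 157·11 = 1837 (mod 16799).
From n ≡ 1837 (mod 16799) write n = 1837 + 16799t. Substituting into n ≡ 98 (mod 127) gives 16799t ≡ 39 (mod 127), and since 35⁻¹ ≡ 98 (mod 127), t ≡ 12. Hence n ≡ 1837 + 16799·12 = 203425 (mod 2133473).
From n ≡ 203425 (mod 2133473) write n = 203425 + 2133473t. Substituting into n ≡ 56 (mod 193) gives 2133473t ≡ 53 (mod 193), and since 51⁻¹ ≡ 53 (mod 193), t ≡ 107. Hence n ≡ 203425 + 2133473·107 = 228485036 (mod 411760289).

228485036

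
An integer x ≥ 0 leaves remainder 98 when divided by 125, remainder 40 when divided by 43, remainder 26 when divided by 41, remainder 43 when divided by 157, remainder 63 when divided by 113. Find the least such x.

390535973

The moduli are pairwise coprime; N = 125·43·41·157·113 = 3909672875.
N/125 = 31277383; 31277383 ≡ 8 (mod 125); 8·47 ≡ 1, so inverse 47.
N/43 = 90922625; 90922625 ≡ 28 (mod 43); 28·20 ≡ 1, so inverse 20.
N/41 = 95357875; 95357875 ≡ 34 (mod 41); 34·35 ≡ 1, so inverse 35.
N/157 = 24902375; 24902375 ≡ 134 (mod 157); 134·116 ≡ 1, so inverse 116.
N/113 = 34598875; 34598875 ≡ 83 (mod 113); 83·64 ≡ 1, so inverse 64.
x ≡ 98·31277383·47 + 40·90922625·20 + 26·95357875·35 + 43·24902375·116 + 63·34598875·64 = 567293102848.
567293102848 mod 3909672875 = 390535973.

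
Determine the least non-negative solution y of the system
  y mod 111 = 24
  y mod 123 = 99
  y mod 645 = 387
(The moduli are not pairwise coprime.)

724077

Combine the congruences pairwise.
gcd(111, 123) = 3 and 3 | (99 − 24), so the pair is consistent; merging gives y ≡ 468 (mod 4551), where 4551 = lcm(111, 123).
gcd(4551, 645) = 3 and 3 | (387 − 468), so the pair is consistent; merging gives y ≡ 724077 (mod 978465), where 978465 = lcm(4551, 645).
The solution is unique modulo lcm(111, 123, 645) = 978465.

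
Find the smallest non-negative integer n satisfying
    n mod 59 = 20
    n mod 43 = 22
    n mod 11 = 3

The moduli are pairwise coprime; M = 59·43·11 = 27907.
M/59 = 473; 473 ≡ 1 (mod 59), inverse 1.
M/43 = 649; 649 ≡ 4 (mod 43); 4·11 ≡ 1, so inverse 11.
M/11 = 2537; 2537 ≡ 7 (mod 11); 7·8 ≡ 1, so inverse 8.
n ≡ 20·473·1 + 22·649·11 + 3·2537·8 = 227406.
227406 mod 27907 = 4150.

4150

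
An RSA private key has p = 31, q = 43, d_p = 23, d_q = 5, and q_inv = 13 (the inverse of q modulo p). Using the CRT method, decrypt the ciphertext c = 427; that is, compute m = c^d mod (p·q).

703

m₁ = c^(d_p) mod p: c ≡ 24 (mod 31), and 24^23 mod 31 = 21.
m₂ = c^(d_q) mod q: c ≡ 40 (mod 43), and 40^5 mod 43 = 15.
h = q_inv·(m₁ − m₂) mod p = 13·(21 − 15) mod 31 = 16.
m = m₂ + h·q = 15 + 16·43 = 703.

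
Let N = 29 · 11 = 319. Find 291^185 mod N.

Mod 29: 291 ≡ 1; by Fermat, exponent reduces to 185 mod 28 = 17; 1^17 ≡ 1 (mod 29).
Mod 11: 291 ≡ 5; by Fermat, exponent reduces to 185 mod 10 = 5; 5^5 ≡ 1 (mod 11).
Combine by CRT: x ≡ 1 (mod 29), x ≡ 1 (mod 11) ⇒ x ≡ 1 (mod 319).

1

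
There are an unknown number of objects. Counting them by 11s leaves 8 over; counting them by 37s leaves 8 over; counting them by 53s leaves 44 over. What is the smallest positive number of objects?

The moduli are pairwise coprime; M = 11·37·53 = 21571.
M/11 = 1961; 1961 ≡ 3 (mod 11); 3·4 ≡ 1, so inverse 4.
M/37 = 583; 583 ≡ 28 (mod 37); 28·4 ≡ 1, so inverse 4.
M/53 = 407; 407 ≡ 36 (mod 53); 36·28 ≡ 1, so inverse 28.
N ≡ 8·1961·4 + 8·583·4 + 44·407·28 = 582832.
582832 mod 21571 = 415.

415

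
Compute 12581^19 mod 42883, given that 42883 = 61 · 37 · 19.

17502

Mod 61: 12581 ≡ 15; 15^19 ≡ 56 (mod 61).
Mod 37: 12581 ≡ 1; 1^19 ≡ 1 (mod 37).
Mod 19: 12581 ≡ 3; by Fermat, exponent reduces to 19 mod 18 = 1; 3^1 ≡ 3 (mod 19).
Combine by CRT: x ≡ 56 (mod 61), x ≡ 1 (mod 37), x ≡ 3 (mod 19) ⇒ x ≡ 17502 (mod 42883).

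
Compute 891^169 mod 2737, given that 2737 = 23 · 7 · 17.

Mod 23: 891 ≡ 17; by Fermat, exponent reduces to 169 mod 22 = 15; 17^15 ≡ 15 (mod 23).
Mod 7: 891 ≡ 2; by Fermat, exponent reduces to 169 mod 6 = 1; 2^1 ≡ 2 (mod 7).
Mod 17: 891 ≡ 7; by Fermat, exponent reduces to 169 mod 16 = 9; 7^9 ≡ 10 (mod 17).
Combine by CRT: x ≡ 15 (mod 23), x ≡ 2 (mod 7), x ≡ 10 (mod 17) ⇒ x ≡ 1234 (mod 2737).

1234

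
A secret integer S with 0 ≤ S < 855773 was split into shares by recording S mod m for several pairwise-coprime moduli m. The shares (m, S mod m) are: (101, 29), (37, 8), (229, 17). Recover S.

Combine the congruences pairwise.
From S ≡ 29 (mod 101) write S = 29 + 101t. Substituting into S ≡ 8 (mod 37) gives 101t ≡ 16 (mod 37), and since 27⁻¹ ≡ 11 (mod 37), t ≡ 28. Hence S ≡ 29 + 101·28 = 2857 (mod 3737).
From S ≡ 2857 (mod 3737) write S = 2857 + 3737t. Substituting into S ≡ 17 (mod 229) gives 3737t ≡ 137 (mod 229), and since 73⁻¹ ≡ 160 (mod 229), t ≡ 165. Hence S ≡ 2857 + 3737·165 = 619462 (mod 855773).

619462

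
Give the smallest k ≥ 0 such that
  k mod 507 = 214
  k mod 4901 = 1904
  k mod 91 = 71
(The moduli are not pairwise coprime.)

gcd(507, 4901) = 169 and 169 | (1904 − 214), so the pair is consistent; merging gives k ≡ 6805 (mod 14703), where 14703 = lcm(507, 4901).
gcd(14703, 91) = 13 and 13 | (71 − 6805), so the pair is consistent; merging gives k ≡ 6805 (mod 102921), where 102921 = lcm(14703, 91).
The solution is unique modulo lcm(507, 4901, 91) = 102921.

6805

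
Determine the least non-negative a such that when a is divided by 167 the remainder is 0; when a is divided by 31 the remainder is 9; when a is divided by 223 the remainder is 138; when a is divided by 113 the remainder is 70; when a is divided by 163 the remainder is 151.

7199300695

The moduli are pairwise coprime; N = 167·31·223·113·163 = 21264201349.
N/167 = 127330547; 127330547 ≡ 61 (mod 167); 61·115 ≡ 1, so inverse 115.
N/31 = 685941979; 685941979 ≡ 19 (mod 31); 19·18 ≡ 1, so inverse 18.
N/223 = 95355163; 95355163 ≡ 140 (mod 223); 140·180 ≡ 1, so inverse 180.
N/113 = 188178773; 188178773 ≡ 99 (mod 113); 99·8 ≡ 1, so inverse 8.
N/163 = 130455223; 130455223 ≡ 129 (mod 163); 129·139 ≡ 1, so inverse 139.
a ≡ 0·127330547·115 + 9·685941979·18 + 138·95355163·180 + 70·188178773·8 + 151·130455223·139 = 5323249637945.
5323249637945 mod 21264201349 = 7199300695.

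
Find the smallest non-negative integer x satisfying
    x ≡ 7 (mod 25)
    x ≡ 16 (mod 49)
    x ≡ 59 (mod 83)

96007

The moduli are pairwise coprime; N = 25·49·83 = 101675.
N/25 = 4067; 4067 ≡ 17 (mod 25); 17·3 ≡ 1, so inverse 3.
N/49 = 2075; 2075 ≡ 17 (mod 49); 17·26 ≡ 1, so inverse 26.
N/83 = 1225; 1225 ≡ 63 (mod 83); 63·29 ≡ 1, so inverse 29.
x ≡ 7·4067·3 + 16·2075·26 + 59·1225·29 = 3044582.
3044582 mod 101675 = 96007.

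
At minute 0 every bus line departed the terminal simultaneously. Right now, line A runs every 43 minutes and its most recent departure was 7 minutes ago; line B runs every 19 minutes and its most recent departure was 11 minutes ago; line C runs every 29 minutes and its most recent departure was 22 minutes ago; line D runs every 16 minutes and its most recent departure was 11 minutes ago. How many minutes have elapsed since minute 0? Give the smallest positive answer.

Combine the congruences pairwise.
From t ≡ 7 (mod 43) write t = 7 + 43s. Substituting into t ≡ 11 (mod 19) gives 43s ≡ 4 (mod 19), and since 5⁻¹ ≡ 4 (mod 19), s ≡ 16. Hence t ≡ 7 + 43·16 = 695 (mod 817).
From t ≡ 695 (mod 817) write t = 695 + 817s. Substituting into t ≡ 22 (mod 29) gives 817s ≡ 23 (mod 29), and since 5⁻¹ ≡ 6 (mod 29), s ≡ 22. Hence t ≡ 695 + 817·22 = 18669 (mod 23693).
From t ≡ 18669 (mod 23693) write t = 18669 + 23693s. Substituting into t ≡ 11 (mod 16) gives 23693s ≡ 14 (mod 16), and since 13⁻¹ ≡ 5 (mod 16), s ≡ 6. Hence t ≡ 18669 + 23693·6 = 160827 (mod 379088).

160827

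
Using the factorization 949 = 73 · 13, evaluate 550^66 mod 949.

508

Mod 73: 550 ≡ 39; 39^66 ≡ 70 (mod 73).
Mod 13: 550 ≡ 4; by Fermat, exponent reduces to 66 mod 12 = 6; 4^6 ≡ 1 (mod 13).
Combine by CRT: x ≡ 70 (mod 73), x ≡ 1 (mod 13) ⇒ x ≡ 508 (mod 949).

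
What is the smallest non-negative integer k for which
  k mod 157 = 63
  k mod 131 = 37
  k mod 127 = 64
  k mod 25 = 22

63716472

The moduli are pairwise coprime; N = 157·131·127·25 = 65300225.
N/157 = 415925; 415925 ≡ 32 (mod 157); 32·54 ≡ 1, so inverse 54.
N/131 = 498475; 498475 ≡ 20 (mod 131); 20·59 ≡ 1, so inverse 59.
N/127 = 514175; 514175 ≡ 79 (mod 127); 79·82 ≡ 1, so inverse 82.
N/25 = 2612009; 2612009 ≡ 9 (mod 25); 9·14 ≡ 1, so inverse 14.
k ≡ 63·415925·54 + 37·498475·59 + 64·514175·82 + 22·2612009·14 = 6006036947.
6006036947 mod 65300225 = 63716472.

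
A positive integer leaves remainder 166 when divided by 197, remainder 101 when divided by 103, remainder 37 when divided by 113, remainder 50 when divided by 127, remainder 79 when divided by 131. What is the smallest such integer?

28175403313

From N ≡ 166 (mod 197) write N = 166 + 197t. Substituting into N ≡ 101 (mod 103) gives 197t ≡ 38 (mod 103), and since 94⁻¹ ≡ 80 (mod 103), t ≡ 53. Hence N ≡ 166 + 197·53 = 10607 (mod 20291).
From N ≡ 10607 (mod 20291) write N = 10607 + 20291t. Substituting into N ≡ 37 (mod 113) gives 20291t ≡ 52 (mod 113), and since 64⁻¹ ≡ 83 (mod 113), t ≡ 22. Hence N ≡ 10607 + 20291·22 = 457009 (mod 2292883).
From N ≡ 457009 (mod 2292883) write N = 457009 + 2292883t. Substituting into N ≡ 50 (mod 127) gives 2292883t ≡ 114 (mod 127), and since 25⁻¹ ≡ 61 (mod 127), t ≡ 96. Hence N ≡ 457009 + 2292883·96 = 220573777 (mod 291196141).
From N ≡ 220573777 (mod 291196141) write N = 220573777 + 291196141t. Substituting into N ≡ 79 (mod 131) gives 291196141t ≡ 41 (mod 131), and since 40⁻¹ ≡ 95 (mod 131), t ≡ 96. Hence N ≡ 220573777 + 291196141·96 = 28175403313 (mod 38146694471).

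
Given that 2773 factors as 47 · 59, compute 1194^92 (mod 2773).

1082

Mod 47: 1194 ≡ 19; since 46 | 92, by Fermat 19^92 ≡ 1 (mod 47).
Mod 59: 1194 ≡ 14; by Fermat, exponent reduces to 92 mod 58 = 34; 14^34 ≡ 20 (mod 59).
Combine by CRT: x ≡ 1 (mod 47), x ≡ 20 (mod 59) ⇒ x ≡ 1082 (mod 2773).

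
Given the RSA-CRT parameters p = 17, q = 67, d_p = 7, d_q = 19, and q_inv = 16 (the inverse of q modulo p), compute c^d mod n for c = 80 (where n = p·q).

m₁ = c^(d_p) mod p: c ≡ 12 (mod 17), and 12^7 mod 17 = 7.
m₂ = c^(d_q) mod q: c ≡ 13 (mod 67), and 13^19 mod 67 = 50.
h = q_inv·(m₁ − m₂) mod p = 16·(7 − 50) mod 17 = 9.
m = m₂ + h·q = 50 + 9·67 = 653.

653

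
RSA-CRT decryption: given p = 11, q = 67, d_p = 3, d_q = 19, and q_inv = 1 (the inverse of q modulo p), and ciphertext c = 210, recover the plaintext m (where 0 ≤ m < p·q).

m₁ = c^(d_p) mod p: c ≡ 1 (mod 11), and 1^3 mod 11 = 1.
m₂ = c^(d_q) mod q: c ≡ 9 (mod 67), and 9^19 mod 67 = 25.
h = q_inv·(m₁ − m₂) mod p = 1·(1 − 25) mod 11 = 9.
m = m₂ + h·q = 25 + 9·67 = 628.

628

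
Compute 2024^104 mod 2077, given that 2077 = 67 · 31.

1154

Mod 67: 2024 ≡ 14; by Fermat, exponent reduces to 104 mod 66 = 38; 14^38 ≡ 15 (mod 67).
Mod 31: 2024 ≡ 9; by Fermat, exponent reduces to 104 mod 30 = 14; 9^14 ≡ 7 (mod 31).
Combine by CRT: x ≡ 15 (mod 67), x ≡ 7 (mod 31) ⇒ x ≡ 1154 (mod 2077).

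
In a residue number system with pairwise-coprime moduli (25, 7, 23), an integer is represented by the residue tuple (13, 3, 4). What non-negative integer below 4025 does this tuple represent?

From x ≡ 13 (mod 25) write x = 13 + 25t. Substituting into x ≡ 3 (mod 7) gives 25t ≡ 4 (mod 7), and since 4⁻¹ ≡ 2 (mod 7), t ≡ 1. Hence x ≡ 13 + 25·1 = 38 (mod 175).
From x ≡ 38 (mod 175) write x = 38 + 175t. Substituting into x ≡ 4 (mod 23) gives 175t ≡ 12 (mod 23), and since 14⁻¹ ≡ 5 (mod 23), t ≡ 14. Hence x ≡ 38 + 175·14 = 2488 (mod 4025).

2488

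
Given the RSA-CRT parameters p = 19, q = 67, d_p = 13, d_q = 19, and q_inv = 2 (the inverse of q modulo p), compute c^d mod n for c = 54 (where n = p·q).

955

m₁ = c^(d_p) mod p: c ≡ 16 (mod 19), and 16^13 mod 19 = 5.
m₂ = c^(d_q) mod q: c ≡ 54 (mod 67), and 54^19 mod 67 = 17.
h = q_inv·(m₁ − m₂) mod p = 2·(5 − 17) mod 19 = 14.
m = m₂ + h·q = 17 + 14·67 = 955.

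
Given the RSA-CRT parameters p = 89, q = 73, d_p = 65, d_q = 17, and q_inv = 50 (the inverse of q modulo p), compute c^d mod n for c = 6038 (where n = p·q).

6029

m₁ = c^(d_p) mod p: c ≡ 75 (mod 89), and 75^65 mod 89 = 66.
m₂ = c^(d_q) mod q: c ≡ 52 (mod 73), and 52^17 mod 73 = 43.
h = q_inv·(m₁ − m₂) mod p = 50·(66 − 43) mod 89 = 82.
m = m₂ + h·q = 43 + 82·73 = 6029.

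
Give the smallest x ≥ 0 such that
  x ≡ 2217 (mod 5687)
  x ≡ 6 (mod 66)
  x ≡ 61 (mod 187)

Combine the congruences pairwise.
gcd(5687, 66) = 11 and 11 | (6 − 2217), so the pair is consistent; merging gives x ≡ 19278 (mod 34122), where 34122 = lcm(5687, 66).
gcd(34122, 187) = 11 and 11 | (61 − 19278), so the pair is consistent; merging gives x ≡ 326376 (mod 580074), where 580074 = lcm(34122, 187).
The solution is unique modulo lcm(5687, 66, 187) = 580074.

326376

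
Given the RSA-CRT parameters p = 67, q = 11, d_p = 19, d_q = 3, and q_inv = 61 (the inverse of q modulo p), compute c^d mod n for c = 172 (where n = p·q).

m₁ = c^(d_p) mod p: c ≡ 38 (mod 67), and 38^19 mod 67 = 38.
m₂ = c^(d_q) mod q: c ≡ 7 (mod 11), and 7^3 mod 11 = 2.
h = q_inv·(m₁ − m₂) mod p = 61·(38 − 2) mod 67 = 52.
m = m₂ + h·q = 2 + 52·11 = 574.

574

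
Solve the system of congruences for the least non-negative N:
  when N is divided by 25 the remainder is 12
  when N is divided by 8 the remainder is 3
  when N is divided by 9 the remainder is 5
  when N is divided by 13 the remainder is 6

1787

Combine the congruences pairwise.
From N ≡ 12 (mod 25) write N = 12 + 25t. Substituting into N ≡ 3 (mod 8) gives 25t ≡ 7 (mod 8), and since 1⁻¹ ≡ 1 (mod 8), t ≡ 7. Hence N ≡ 12 + 25·7 = 187 (mod 200).
From N ≡ 187 (mod 200) write N = 187 + 200t. Substituting into N ≡ 5 (mod 9) gives 200t ≡ 7 (mod 9), and since 2⁻¹ ≡ 5 (mod 9), t ≡ 8. Hence N ≡ 187 + 200·8 = 1787 (mod 1800).
From N ≡ 1787 (mod 1800) write N = 1787 + 1800t. Substituting into N ≡ 6 (mod 13) gives 1800t ≡ 0 (mod 13), and since 6⁻¹ ≡ 11 (mod 13), t ≡ 0. Hence N ≡ 1787 + 1800·0 = 1787 (mod 23400).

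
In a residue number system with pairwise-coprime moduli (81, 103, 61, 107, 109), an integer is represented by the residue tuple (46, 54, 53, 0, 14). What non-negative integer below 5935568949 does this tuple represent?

1322758396

The moduli are pairwise coprime; N = 81·103·61·107·109 = 5935568949.
N/81 = 73278629; 73278629 ≡ 35 (mod 81); 35·44 ≡ 1, so inverse 44.
N/103 = 57626883; 57626883 ≡ 31 (mod 103); 31·10 ≡ 1, so inverse 10.
N/61 = 97304409; 97304409 ≡ 15 (mod 61); 15·57 ≡ 1, so inverse 57.
N/107 = 55472607; 55472607 ≡ 62 (mod 107); 62·19 ≡ 1, so inverse 19.
N/109 = 54454761; 54454761 ≡ 105 (mod 109); 105·27 ≡ 1, so inverse 27.
x ≡ 46·73278629·44 + 54·57626883·10 + 53·97304409·57 + 0·55472607·19 + 14·54454761·27 = 493974981163.
493974981163 mod 5935568949 = 1322758396.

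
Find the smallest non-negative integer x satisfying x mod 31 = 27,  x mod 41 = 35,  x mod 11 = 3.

4832

From x ≡ 27 (mod 31) write x = 27 + 31t. Substituting into x ≡ 35 (mod 41) gives 31t ≡ 8 (mod 41), and since 31⁻¹ ≡ 4 (mod 41), t ≡ 32. Hence x ≡ 27 + 31·32 = 1019 (mod 1271).
From x ≡ 1019 (mod 1271) write x = 1019 + 1271t. Substituting into x ≡ 3 (mod 11) gives 1271t ≡ 7 (mod 11), and since 6⁻¹ ≡ 2 (mod 11), t ≡ 3. Hence x ≡ 1019 + 1271·3 = 4832 (mod 13981).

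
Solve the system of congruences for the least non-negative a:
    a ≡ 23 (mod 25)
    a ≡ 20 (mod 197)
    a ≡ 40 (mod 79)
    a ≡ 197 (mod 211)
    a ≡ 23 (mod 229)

1605175523

The moduli are pairwise coprime; N = 25·197·79·211·229 = 18799714925.
N/25 = 751988597; 751988597 ≡ 22 (mod 25); 22·8 ≡ 1, so inverse 8.
N/197 = 95430025; 95430025 ≡ 73 (mod 197); 73·27 ≡ 1, so inverse 27.
N/79 = 237971075; 237971075 ≡ 7 (mod 79); 7·34 ≡ 1, so inverse 34.
N/211 = 89098175; 89098175 ≡ 49 (mod 211); 49·56 ≡ 1, so inverse 56.
N/229 = 82094825; 82094825 ≡ 157 (mod 229); 157·194 ≡ 1, so inverse 194.
a ≡ 23·751988597·8 + 20·95430025·27 + 40·237971075·34 + 197·89098175·56 + 23·82094825·194 = 1862776953098.
1862776953098 mod 18799714925 = 1605175523.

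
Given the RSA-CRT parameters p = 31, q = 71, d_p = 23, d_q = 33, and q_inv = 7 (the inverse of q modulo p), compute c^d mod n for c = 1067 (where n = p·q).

799

m₁ = c^(d_p) mod p: c ≡ 13 (mod 31), and 13^23 mod 31 = 24.
m₂ = c^(d_q) mod q: c ≡ 2 (mod 71), and 2^33 mod 71 = 18.
h = q_inv·(m₁ − m₂) mod p = 7·(24 − 18) mod 31 = 11.
m = m₂ + h·q = 18 + 11·71 = 799.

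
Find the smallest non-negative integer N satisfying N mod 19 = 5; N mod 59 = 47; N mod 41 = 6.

29075

From N ≡ 5 (mod 19) write N = 5 + 19t. Substituting into N ≡ 47 (mod 59) gives 19t ≡ 42 (mod 59), and since 19⁻¹ ≡ 28 (mod 59), t ≡ 55. Hence N ≡ 5 + 19·55 = 1050 (mod 1121).
From N ≡ 1050 (mod 1121) write N = 1050 + 1121t. Substituting into N ≡ 6 (mod 41) gives 1121t ≡ 22 (mod 41), and since 14⁻¹ ≡ 3 (mod 41), t ≡ 25. Hence N ≡ 1050 + 1121·25 = 29075 (mod 45961).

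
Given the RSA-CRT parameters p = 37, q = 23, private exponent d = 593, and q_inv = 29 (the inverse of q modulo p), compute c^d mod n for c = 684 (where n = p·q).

594

d_p = d mod (p−1) = 593 mod 36 = 17; d_q = d mod (q−1) = 21.
m₁ = c^(d_p) mod p: c ≡ 18 (mod 37), and 18^17 mod 37 = 2.
m₂ = c^(d_q) mod q: c ≡ 17 (mod 23), and 17^21 mod 23 = 19.
h = q_inv·(m₁ − m₂) mod p = 29·(2 − 19) mod 37 = 25.
m = m₂ + h·q = 19 + 25·23 = 594.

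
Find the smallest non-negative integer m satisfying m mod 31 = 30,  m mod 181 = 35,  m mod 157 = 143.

611815

From m ≡ 30 (mod 31) write m = 30 + 31t. Substituting into m ≡ 35 (mod 181) gives 31t ≡ 5 (mod 181), and since 31⁻¹ ≡ 146 (mod 181), t ≡ 6. Hence m ≡ 30 + 31·6 = 216 (mod 5611).
From m ≡ 216 (mod 5611) write m = 216 + 5611t. Substituting into m ≡ 143 (mod 157) gives 5611t ≡ 84 (mod 157), and since 116⁻¹ ≡ 134 (mod 157), t ≡ 109. Hence m ≡ 216 + 5611·109 = 611815 (mod 880927).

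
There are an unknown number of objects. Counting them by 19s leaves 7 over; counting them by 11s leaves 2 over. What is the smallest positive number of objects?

Combine the congruences pairwise.
From N ≡ 7 (mod 19) write N = 7 + 19t. Substituting into N ≡ 2 (mod 11) gives 19t ≡ 6 (mod 11), and since 8⁻¹ ≡ 7 (mod 11), t ≡ 9. Hence N ≡ 7 + 19·9 = 178 (mod 209).

178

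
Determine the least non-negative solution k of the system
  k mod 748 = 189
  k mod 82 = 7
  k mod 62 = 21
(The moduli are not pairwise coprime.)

84713

Combine the congruences pairwise.
gcd(748, 82) = 2 and 2 | (7 − 189), so the pair is consistent; merging gives k ≡ 23377 (mod 30668), where 30668 = lcm(748, 82).
gcd(30668, 62) = 2 and 2 | (21 − 23377), so the pair is consistent; merging gives k ≡ 84713 (mod 950708), where 950708 = lcm(30668, 62).
The solution is unique modulo lcm(748, 82, 62) = 950708.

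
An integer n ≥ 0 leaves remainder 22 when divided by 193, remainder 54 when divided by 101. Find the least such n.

14497

From n ≡ 22 (mod 193) write n = 22 + 193t. Substituting into n ≡ 54 (mod 101) gives 193t ≡ 32 (mod 101), and since 92⁻¹ ≡ 56 (mod 101), t ≡ 75. Hence n ≡ 22 + 193·75 = 14497 (mod 19493).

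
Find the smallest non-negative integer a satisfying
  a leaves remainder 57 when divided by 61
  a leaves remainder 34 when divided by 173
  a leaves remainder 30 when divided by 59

234968

The moduli are pairwise coprime; N = 61·173·59 = 622627.
N/61 = 10207; 10207 ≡ 20 (mod 61); 20·58 ≡ 1, so inverse 58.
N/173 = 3599; 3599 ≡ 139 (mod 173); 139·117 ≡ 1, so inverse 117.
N/59 = 10553; 10553 ≡ 51 (mod 59); 51·22 ≡ 1, so inverse 22.
a ≡ 57·10207·58 + 34·3599·117 + 30·10553·22 = 55026144.
55026144 mod 622627 = 234968.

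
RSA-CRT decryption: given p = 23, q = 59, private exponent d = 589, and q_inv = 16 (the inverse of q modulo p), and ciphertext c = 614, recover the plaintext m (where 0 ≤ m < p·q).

50

d_p = d mod (p−1) = 589 mod 22 = 17; d_q = d mod (q−1) = 9.
m₁ = c^(d_p) mod p: c ≡ 16 (mod 23), and 16^17 mod 23 = 4.
m₂ = c^(d_q) mod q: c ≡ 24 (mod 59), and 24^9 mod 59 = 50.
h = q_inv·(m₁ − m₂) mod p = 16·(4 − 50) mod 23 = 0.
m = m₂ + h·q = 50 + 0·59 = 50.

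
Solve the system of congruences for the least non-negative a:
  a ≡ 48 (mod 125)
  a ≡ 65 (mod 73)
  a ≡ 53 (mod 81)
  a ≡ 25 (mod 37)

20160548

From a ≡ 48 (mod 125) write a = 48 + 125t. Substituting into a ≡ 65 (mod 73) gives 125t ≡ 17 (mod 73), and since 52⁻¹ ≡ 66 (mod 73), t ≡ 27. Hence a ≡ 48 + 125·27 = 3423 (mod 9125).
From a ≡ 3423 (mod 9125) write a = 3423 + 9125t. Substituting into a ≡ 53 (mod 81) gives 9125t ≡ 32 (mod 81), and since 53⁻¹ ≡ 26 (mod 81), t ≡ 22. Hence a ≡ 3423 + 9125·22 = 204173 (mod 739125).
From a ≡ 204173 (mod 739125) write a = 204173 + 739125t. Substituting into a ≡ 25 (mod 37) gives 739125t ≡ 18 (mod 37), and since 13⁻¹ ≡ 20 (mod 37), t ≡ 27. Hence a ≡ 204173 + 739125·27 = 20160548 (mod 27347625).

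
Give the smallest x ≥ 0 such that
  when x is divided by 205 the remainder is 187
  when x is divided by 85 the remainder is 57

Combine the congruences pairwise.
gcd(205, 85) = 5 and 5 | (57 − 187), so the pair is consistent; merging gives x ≡ 1417 (mod 3485), where 3485 = lcm(205, 85).
The solution is unique modulo lcm(205, 85) = 3485.

1417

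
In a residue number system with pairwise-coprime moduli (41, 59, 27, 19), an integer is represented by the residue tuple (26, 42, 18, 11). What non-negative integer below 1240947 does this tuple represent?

860616

The moduli are pairwise coprime; N = 41·59·27·19 = 1240947.
N/41 = 30267; 30267 ≡ 9 (mod 41); 9·32 ≡ 1, so inverse 32.
N/59 = 21033; 21033 ≡ 29 (mod 59); 29·57 ≡ 1, so inverse 57.
N/27 = 45961; 45961 ≡ 7 (mod 27); 7·4 ≡ 1, so inverse 4.
N/19 = 65313; 65313 ≡ 10 (mod 19); 10·2 ≡ 1, so inverse 2.
x ≡ 26·30267·32 + 42·21033·57 + 18·45961·4 + 11·65313·2 = 80281224.
80281224 mod 1240947 = 860616.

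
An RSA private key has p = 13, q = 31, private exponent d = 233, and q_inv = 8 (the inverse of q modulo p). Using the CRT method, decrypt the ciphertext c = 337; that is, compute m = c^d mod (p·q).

d_p = d mod (p−1) = 233 mod 12 = 5; d_q = d mod (q−1) = 23.
m₁ = c^(d_p) mod p: c ≡ 12 (mod 13), and 12^5 mod 13 = 12.
m₂ = c^(d_q) mod q: c ≡ 27 (mod 31), and 27^23 mod 31 = 29.
h = q_inv·(m₁ − m₂) mod p = 8·(12 − 29) mod 13 = 7.
m = m₂ + h·q = 29 + 7·31 = 246.

246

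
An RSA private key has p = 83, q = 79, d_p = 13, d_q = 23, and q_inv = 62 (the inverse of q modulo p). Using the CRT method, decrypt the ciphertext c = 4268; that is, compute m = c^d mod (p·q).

1810

m₁ = c^(d_p) mod p: c ≡ 35 (mod 83), and 35^13 mod 83 = 67.
m₂ = c^(d_q) mod q: c ≡ 2 (mod 79), and 2^23 mod 79 = 72.
h = q_inv·(m₁ − m₂) mod p = 62·(67 − 72) mod 83 = 22.
m = m₂ + h·q = 72 + 22·79 = 1810.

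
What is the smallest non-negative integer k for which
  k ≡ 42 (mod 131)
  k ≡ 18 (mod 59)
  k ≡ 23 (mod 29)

From k ≡ 42 (mod 131) write k = 42 + 131t. Substituting into k ≡ 18 (mod 59) gives 131t ≡ 35 (mod 59), and since 13⁻¹ ≡ 50 (mod 59), t ≡ 39. Hence k ≡ 42 + 131·39 = 5151 (mod 7729).
From k ≡ 5151 (mod 7729) write k = 5151 + 7729t. Substituting into k ≡ 23 (mod 29) gives 7729t ≡ 5 (mod 29), and since 15⁻¹ ≡ 2 (mod 29), t ≡ 10. Hence k ≡ 5151 + 7729·10 = 82441 (mod 224141).

82441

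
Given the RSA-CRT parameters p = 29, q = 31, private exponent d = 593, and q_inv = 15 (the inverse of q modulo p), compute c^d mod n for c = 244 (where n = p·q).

d_p = d mod (p−1) = 593 mod 28 = 5; d_q = d mod (q−1) = 23.
m₁ = c^(d_p) mod p: c ≡ 12 (mod 29), and 12^5 mod 29 = 12.
m₂ = c^(d_q) mod q: c ≡ 27 (mod 31), and 27^23 mod 31 = 29.
h = q_inv·(m₁ − m₂) mod p = 15·(12 − 29) mod 29 = 6.
m = m₂ + h·q = 29 + 6·31 = 215.

215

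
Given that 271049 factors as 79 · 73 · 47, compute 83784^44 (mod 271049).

235826

Mod 79: 83784 ≡ 44; 44^44 ≡ 11 (mod 79).
Mod 73: 83784 ≡ 53; 53^44 ≡ 36 (mod 73).
Mod 47: 83784 ≡ 30; 30^44 ≡ 27 (mod 47).
Combine by CRT: x ≡ 11 (mod 79), x ≡ 36 (mod 73), x ≡ 27 (mod 47) ⇒ x ≡ 235826 (mod 271049).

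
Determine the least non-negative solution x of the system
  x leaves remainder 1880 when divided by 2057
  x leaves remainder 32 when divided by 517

57419

gcd(2057, 517) = 11 and 11 | (32 − 1880), so the pair is consistent; merging gives x ≡ 57419 (mod 96679), where 96679 = lcm(2057, 517).
The solution is unique modulo lcm(2057, 517) = 96679.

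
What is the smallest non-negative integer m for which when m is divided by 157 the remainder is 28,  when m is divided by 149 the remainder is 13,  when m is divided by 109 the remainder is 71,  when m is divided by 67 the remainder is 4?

The moduli are pairwise coprime; N = 157·149·109·67 = 170839079.
N/157 = 1088147; 1088147 ≡ 137 (mod 157); 137·102 ≡ 1, so inverse 102.
N/149 = 1146571; 1146571 ≡ 16 (mod 149); 16·28 ≡ 1, so inverse 28.
N/109 = 1567331; 1567331 ≡ 20 (mod 109); 20·60 ≡ 1, so inverse 60.
N/67 = 2549837; 2549837 ≡ 18 (mod 67); 18·41 ≡ 1, so inverse 41.
m ≡ 28·1088147·102 + 13·1146571·28 + 71·1567331·60 + 4·2549837·41 = 10620103004.
10620103004 mod 170839079 = 28080106.

28080106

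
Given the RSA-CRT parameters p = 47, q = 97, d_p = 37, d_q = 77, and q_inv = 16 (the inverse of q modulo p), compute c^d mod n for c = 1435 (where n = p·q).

m₁ = c^(d_p) mod p: c ≡ 25 (mod 47), and 25^37 mod 47 = 24.
m₂ = c^(d_q) mod q: c ≡ 77 (mod 97), and 77^77 mod 97 = 19.
h = q_inv·(m₁ − m₂) mod p = 16·(24 − 19) mod 47 = 33.
m = m₂ + h·q = 19 + 33·97 = 3220.

3220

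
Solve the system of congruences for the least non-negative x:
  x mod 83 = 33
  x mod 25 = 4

From x ≡ 33 (mod 83) write x = 33 + 83t. Substituting into x ≡ 4 (mod 25) gives 83t ≡ 21 (mod 25), and since 8⁻¹ ≡ 22 (mod 25), t ≡ 12. Hence x ≡ 33 + 83·12 = 1029 (mod 2075).

1029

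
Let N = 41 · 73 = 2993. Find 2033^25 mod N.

642

Mod 41: 2033 ≡ 24; 24^25 ≡ 27 (mod 41).
Mod 73: 2033 ≡ 62; 62^25 ≡ 58 (mod 73).
Combine by CRT: x ≡ 27 (mod 41), x ≡ 58 (mod 73) ⇒ x ≡ 642 (mod 2993).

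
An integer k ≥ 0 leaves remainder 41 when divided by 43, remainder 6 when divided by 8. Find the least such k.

Combine the congruences pairwise.
From k ≡ 41 (mod 43) write k = 41 + 43t. Substituting into k ≡ 6 (mod 8) gives 43t ≡ 5 (mod 8), and since 3⁻¹ ≡ 3 (mod 8), t ≡ 7. Hence k ≡ 41 + 43·7 = 342 (mod 344).

342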